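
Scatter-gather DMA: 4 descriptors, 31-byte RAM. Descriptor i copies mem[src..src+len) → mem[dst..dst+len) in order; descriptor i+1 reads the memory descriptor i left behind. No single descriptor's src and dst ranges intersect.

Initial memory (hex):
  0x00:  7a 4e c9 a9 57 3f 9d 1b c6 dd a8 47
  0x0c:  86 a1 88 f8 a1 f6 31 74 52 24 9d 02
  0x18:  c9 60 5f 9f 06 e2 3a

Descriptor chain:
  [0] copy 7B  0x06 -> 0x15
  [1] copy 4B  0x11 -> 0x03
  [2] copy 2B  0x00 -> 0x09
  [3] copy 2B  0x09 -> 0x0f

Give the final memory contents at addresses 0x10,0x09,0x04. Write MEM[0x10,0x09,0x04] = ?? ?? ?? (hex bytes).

MEM[0x10,0x09,0x04] = 4e 7a 31

  after D0: wrote 7B at 0x15 = 9d1bc6dda84786
  after D1: wrote 4B at 0x03 = f6317452
  after D2: wrote 2B at 0x09 = 7a4e
  after D3: wrote 2B at 0x0f = 7a4e
query mem[0x10]=0x4e, mem[0x09]=0x7a, mem[0x04]=0x31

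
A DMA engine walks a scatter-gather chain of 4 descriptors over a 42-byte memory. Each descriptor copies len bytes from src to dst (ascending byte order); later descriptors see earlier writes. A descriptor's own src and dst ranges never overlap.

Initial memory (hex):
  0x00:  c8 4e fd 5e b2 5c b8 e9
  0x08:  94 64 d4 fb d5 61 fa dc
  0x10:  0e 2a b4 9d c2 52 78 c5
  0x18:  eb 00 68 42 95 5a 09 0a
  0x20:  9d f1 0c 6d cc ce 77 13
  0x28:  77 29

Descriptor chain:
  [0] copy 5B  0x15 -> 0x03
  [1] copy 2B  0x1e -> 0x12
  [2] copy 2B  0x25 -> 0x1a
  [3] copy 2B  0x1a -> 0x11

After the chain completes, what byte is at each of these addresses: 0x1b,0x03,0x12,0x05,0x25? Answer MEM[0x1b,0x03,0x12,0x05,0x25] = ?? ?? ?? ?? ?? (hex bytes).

[0] 0x15->0x03 len=5 : 52 78 c5 eb 00
[1] 0x1e->0x12 len=2 : 09 0a
[2] 0x25->0x1a len=2 : ce 77
[3] 0x1a->0x11 len=2 : ce 77
query mem[0x1b]=0x77, mem[0x03]=0x52, mem[0x12]=0x77, mem[0x05]=0xc5, mem[0x25]=0xce

MEM[0x1b,0x03,0x12,0x05,0x25] = 77 52 77 c5 ce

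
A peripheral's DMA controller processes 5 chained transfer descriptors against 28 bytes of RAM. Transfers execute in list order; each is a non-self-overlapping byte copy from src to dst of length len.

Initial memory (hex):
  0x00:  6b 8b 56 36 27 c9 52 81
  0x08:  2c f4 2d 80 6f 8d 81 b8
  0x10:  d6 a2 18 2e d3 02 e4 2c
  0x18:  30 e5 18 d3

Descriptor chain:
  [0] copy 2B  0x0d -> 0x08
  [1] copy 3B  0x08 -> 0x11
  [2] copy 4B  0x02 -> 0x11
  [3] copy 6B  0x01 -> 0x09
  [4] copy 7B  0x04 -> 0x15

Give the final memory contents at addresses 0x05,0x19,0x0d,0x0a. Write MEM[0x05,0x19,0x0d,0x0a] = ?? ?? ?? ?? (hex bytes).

MEM[0x05,0x19,0x0d,0x0a] = c9 8d c9 56

[0] 0x0d->0x08 len=2 : 8d 81
[1] 0x08->0x11 len=3 : 8d 81 2d
[2] 0x02->0x11 len=4 : 56 36 27 c9
[3] 0x01->0x09 len=6 : 8b 56 36 27 c9 52
[4] 0x04->0x15 len=7 : 27 c9 52 81 8d 8b 56
query mem[0x05]=0xc9, mem[0x19]=0x8d, mem[0x0d]=0xc9, mem[0x0a]=0x56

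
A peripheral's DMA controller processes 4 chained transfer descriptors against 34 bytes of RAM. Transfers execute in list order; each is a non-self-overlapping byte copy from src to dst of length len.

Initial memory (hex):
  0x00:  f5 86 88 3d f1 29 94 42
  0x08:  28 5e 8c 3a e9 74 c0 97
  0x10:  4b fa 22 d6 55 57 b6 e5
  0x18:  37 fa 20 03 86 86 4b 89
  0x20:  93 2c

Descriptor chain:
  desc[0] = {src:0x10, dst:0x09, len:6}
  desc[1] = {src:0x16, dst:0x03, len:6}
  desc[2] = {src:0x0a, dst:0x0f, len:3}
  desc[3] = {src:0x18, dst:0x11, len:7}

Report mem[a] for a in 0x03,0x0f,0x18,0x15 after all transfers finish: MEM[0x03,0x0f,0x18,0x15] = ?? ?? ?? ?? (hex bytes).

MEM[0x03,0x0f,0x18,0x15] = b6 fa 37 86

#0 dst[0x09+6] := {0x4b,0xfa,0x22,0xd6,0x55,0x57}
#1 dst[0x03+6] := {0xb6,0xe5,0x37,0xfa,0x20,0x03}
#2 dst[0x0f+3] := {0xfa,0x22,0xd6}
#3 dst[0x11+7] := {0x37,0xfa,0x20,0x03,0x86,0x86,0x4b}
query mem[0x03]=0xb6, mem[0x0f]=0xfa, mem[0x18]=0x37, mem[0x15]=0x86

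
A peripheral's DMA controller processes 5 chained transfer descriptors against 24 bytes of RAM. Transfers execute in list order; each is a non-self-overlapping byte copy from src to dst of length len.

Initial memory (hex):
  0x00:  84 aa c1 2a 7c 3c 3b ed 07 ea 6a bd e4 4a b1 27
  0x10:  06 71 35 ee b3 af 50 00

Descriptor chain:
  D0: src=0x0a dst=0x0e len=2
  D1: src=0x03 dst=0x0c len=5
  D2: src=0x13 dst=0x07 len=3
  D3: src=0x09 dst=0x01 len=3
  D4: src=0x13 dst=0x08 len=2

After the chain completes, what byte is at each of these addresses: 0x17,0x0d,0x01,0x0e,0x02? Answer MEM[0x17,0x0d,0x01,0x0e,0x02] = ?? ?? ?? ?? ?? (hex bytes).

MEM[0x17,0x0d,0x01,0x0e,0x02] = 00 7c af 3c 6a

  after D0: wrote 2B at 0x0e = 6abd
  after D1: wrote 5B at 0x0c = 2a7c3c3bed
  after D2: wrote 3B at 0x07 = eeb3af
  after D3: wrote 3B at 0x01 = af6abd
  after D4: wrote 2B at 0x08 = eeb3
query mem[0x17]=0x00, mem[0x0d]=0x7c, mem[0x01]=0xaf, mem[0x0e]=0x3c, mem[0x02]=0x6a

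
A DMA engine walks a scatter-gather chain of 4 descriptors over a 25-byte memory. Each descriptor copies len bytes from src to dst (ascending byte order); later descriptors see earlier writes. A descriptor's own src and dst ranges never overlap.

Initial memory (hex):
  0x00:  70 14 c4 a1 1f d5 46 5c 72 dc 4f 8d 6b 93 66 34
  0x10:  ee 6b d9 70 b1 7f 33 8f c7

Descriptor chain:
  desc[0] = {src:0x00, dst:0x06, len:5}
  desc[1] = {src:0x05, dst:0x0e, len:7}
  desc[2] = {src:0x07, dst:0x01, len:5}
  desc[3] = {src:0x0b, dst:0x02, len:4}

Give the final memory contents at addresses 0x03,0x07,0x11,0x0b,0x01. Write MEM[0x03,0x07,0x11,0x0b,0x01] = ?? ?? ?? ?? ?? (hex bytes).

MEM[0x03,0x07,0x11,0x0b,0x01] = 6b 14 c4 8d 14

#0 dst[0x06+5] := {0x70,0x14,0xc4,0xa1,0x1f}
#1 dst[0x0e+7] := {0xd5,0x70,0x14,0xc4,0xa1,0x1f,0x8d}
#2 dst[0x01+5] := {0x14,0xc4,0xa1,0x1f,0x8d}
#3 dst[0x02+4] := {0x8d,0x6b,0x93,0xd5}
query mem[0x03]=0x6b, mem[0x07]=0x14, mem[0x11]=0xc4, mem[0x0b]=0x8d, mem[0x01]=0x14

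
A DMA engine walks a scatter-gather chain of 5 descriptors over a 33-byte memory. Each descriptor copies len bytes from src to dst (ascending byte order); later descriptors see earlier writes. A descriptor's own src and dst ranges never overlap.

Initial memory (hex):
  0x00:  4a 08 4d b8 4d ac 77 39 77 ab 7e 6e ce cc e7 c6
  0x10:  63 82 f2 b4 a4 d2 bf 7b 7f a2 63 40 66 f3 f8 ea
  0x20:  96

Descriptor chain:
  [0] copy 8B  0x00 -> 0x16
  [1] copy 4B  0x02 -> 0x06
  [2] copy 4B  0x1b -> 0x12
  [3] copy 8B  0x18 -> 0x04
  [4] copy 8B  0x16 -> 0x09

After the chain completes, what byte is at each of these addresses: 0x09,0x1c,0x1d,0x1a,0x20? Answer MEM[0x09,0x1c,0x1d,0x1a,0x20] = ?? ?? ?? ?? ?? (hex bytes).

D0: mem[0x16..0x1d] <- [4a 08 4d b8 4d ac 77 39]
D1: mem[0x06..0x09] <- [4d b8 4d ac]
D2: mem[0x12..0x15] <- [ac 77 39 f8]
D3: mem[0x04..0x0b] <- [4d b8 4d ac 77 39 f8 ea]
D4: mem[0x09..0x10] <- [4a 08 4d b8 4d ac 77 39]
query mem[0x09]=0x4a, mem[0x1c]=0x77, mem[0x1d]=0x39, mem[0x1a]=0x4d, mem[0x20]=0x96

MEM[0x09,0x1c,0x1d,0x1a,0x20] = 4a 77 39 4d 96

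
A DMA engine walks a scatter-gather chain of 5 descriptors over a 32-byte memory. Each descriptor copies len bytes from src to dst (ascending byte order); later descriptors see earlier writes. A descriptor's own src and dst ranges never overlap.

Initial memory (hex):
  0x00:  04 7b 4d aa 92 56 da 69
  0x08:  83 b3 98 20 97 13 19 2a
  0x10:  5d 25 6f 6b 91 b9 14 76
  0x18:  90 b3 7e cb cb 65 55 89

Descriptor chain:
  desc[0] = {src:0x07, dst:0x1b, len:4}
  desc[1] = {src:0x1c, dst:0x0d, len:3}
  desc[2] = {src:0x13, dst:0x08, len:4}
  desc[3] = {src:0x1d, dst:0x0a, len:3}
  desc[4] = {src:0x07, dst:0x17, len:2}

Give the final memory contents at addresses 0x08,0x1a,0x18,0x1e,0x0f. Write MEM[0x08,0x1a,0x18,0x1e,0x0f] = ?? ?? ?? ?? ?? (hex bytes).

#0 dst[0x1b+4] := {0x69,0x83,0xb3,0x98}
#1 dst[0x0d+3] := {0x83,0xb3,0x98}
#2 dst[0x08+4] := {0x6b,0x91,0xb9,0x14}
#3 dst[0x0a+3] := {0xb3,0x98,0x89}
#4 dst[0x17+2] := {0x69,0x6b}
query mem[0x08]=0x6b, mem[0x1a]=0x7e, mem[0x18]=0x6b, mem[0x1e]=0x98, mem[0x0f]=0x98

MEM[0x08,0x1a,0x18,0x1e,0x0f] = 6b 7e 6b 98 98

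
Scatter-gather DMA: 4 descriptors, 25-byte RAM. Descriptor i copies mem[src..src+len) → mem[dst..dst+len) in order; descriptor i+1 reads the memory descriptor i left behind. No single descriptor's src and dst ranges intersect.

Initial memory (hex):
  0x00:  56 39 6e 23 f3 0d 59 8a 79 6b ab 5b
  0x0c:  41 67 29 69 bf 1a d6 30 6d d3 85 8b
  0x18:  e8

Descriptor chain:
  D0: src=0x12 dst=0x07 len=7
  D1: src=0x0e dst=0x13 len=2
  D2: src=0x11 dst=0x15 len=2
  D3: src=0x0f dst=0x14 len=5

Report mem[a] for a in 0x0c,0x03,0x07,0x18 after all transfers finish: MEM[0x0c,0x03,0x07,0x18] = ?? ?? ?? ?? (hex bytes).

#0 dst[0x07+7] := {0xd6,0x30,0x6d,0xd3,0x85,0x8b,0xe8}
#1 dst[0x13+2] := {0x29,0x69}
#2 dst[0x15+2] := {0x1a,0xd6}
#3 dst[0x14+5] := {0x69,0xbf,0x1a,0xd6,0x29}
query mem[0x0c]=0x8b, mem[0x03]=0x23, mem[0x07]=0xd6, mem[0x18]=0x29

MEM[0x0c,0x03,0x07,0x18] = 8b 23 d6 29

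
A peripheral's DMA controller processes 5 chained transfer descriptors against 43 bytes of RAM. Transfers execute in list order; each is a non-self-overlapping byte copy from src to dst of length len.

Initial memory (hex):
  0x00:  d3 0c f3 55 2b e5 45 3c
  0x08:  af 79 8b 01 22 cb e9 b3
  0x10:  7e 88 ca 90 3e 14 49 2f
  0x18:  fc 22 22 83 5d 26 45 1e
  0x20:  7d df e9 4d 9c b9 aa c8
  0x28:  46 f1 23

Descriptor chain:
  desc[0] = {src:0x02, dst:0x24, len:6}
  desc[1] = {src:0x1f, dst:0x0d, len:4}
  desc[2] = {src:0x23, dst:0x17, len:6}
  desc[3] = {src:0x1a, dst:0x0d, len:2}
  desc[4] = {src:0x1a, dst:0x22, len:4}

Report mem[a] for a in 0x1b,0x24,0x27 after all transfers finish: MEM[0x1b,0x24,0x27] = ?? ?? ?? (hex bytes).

#0 dst[0x24+6] := {0xf3,0x55,0x2b,0xe5,0x45,0x3c}
#1 dst[0x0d+4] := {0x1e,0x7d,0xdf,0xe9}
#2 dst[0x17+6] := {0x4d,0xf3,0x55,0x2b,0xe5,0x45}
#3 dst[0x0d+2] := {0x2b,0xe5}
#4 dst[0x22+4] := {0x2b,0xe5,0x45,0x26}
query mem[0x1b]=0xe5, mem[0x24]=0x45, mem[0x27]=0xe5

MEM[0x1b,0x24,0x27] = e5 45 e5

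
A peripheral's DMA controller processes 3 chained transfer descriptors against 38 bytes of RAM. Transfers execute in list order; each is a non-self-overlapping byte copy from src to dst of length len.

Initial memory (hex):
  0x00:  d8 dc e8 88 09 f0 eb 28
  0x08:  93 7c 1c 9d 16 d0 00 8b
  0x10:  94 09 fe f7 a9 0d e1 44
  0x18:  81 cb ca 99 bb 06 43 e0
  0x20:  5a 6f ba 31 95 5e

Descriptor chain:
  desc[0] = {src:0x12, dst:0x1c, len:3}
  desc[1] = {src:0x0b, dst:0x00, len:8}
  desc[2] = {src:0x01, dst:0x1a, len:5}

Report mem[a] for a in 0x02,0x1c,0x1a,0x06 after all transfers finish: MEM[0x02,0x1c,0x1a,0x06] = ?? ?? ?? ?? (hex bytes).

[0] 0x12->0x1c len=3 : fe f7 a9
[1] 0x0b->0x00 len=8 : 9d 16 d0 00 8b 94 09 fe
[2] 0x01->0x1a len=5 : 16 d0 00 8b 94
query mem[0x02]=0xd0, mem[0x1c]=0x00, mem[0x1a]=0x16, mem[0x06]=0x09

MEM[0x02,0x1c,0x1a,0x06] = d0 00 16 09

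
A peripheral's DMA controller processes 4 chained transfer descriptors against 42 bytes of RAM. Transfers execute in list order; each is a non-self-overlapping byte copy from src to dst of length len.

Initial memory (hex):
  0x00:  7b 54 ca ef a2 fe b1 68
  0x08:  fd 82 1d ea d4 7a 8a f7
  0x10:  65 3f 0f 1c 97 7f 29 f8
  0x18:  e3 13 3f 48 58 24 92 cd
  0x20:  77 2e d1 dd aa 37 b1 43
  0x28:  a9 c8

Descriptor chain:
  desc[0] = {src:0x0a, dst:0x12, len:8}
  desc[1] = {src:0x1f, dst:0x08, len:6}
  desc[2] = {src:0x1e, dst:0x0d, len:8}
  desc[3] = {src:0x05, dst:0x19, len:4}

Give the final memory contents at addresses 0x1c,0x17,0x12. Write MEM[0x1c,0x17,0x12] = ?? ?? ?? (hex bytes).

MEM[0x1c,0x17,0x12] = cd f7 dd

  after D0: wrote 8B at 0x12 = 1dead47a8af7653f
  after D1: wrote 6B at 0x08 = cd772ed1ddaa
  after D2: wrote 8B at 0x0d = 92cd772ed1ddaa37
  after D3: wrote 4B at 0x19 = feb168cd
query mem[0x1c]=0xcd, mem[0x17]=0xf7, mem[0x12]=0xdd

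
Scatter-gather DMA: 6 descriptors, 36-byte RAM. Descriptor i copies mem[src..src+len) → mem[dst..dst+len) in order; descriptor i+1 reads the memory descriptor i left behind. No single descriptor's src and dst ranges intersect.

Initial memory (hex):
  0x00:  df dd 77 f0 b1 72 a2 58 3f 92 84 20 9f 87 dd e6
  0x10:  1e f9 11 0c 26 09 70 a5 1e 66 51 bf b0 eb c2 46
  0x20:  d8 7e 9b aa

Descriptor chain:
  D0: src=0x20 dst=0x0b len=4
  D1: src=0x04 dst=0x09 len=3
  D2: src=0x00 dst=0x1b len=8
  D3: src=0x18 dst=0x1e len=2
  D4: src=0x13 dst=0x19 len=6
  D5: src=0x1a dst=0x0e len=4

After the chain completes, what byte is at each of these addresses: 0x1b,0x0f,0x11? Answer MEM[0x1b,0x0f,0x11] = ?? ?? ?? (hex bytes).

MEM[0x1b,0x0f,0x11] = 09 09 a5

  after D0: wrote 4B at 0x0b = d87e9baa
  after D1: wrote 3B at 0x09 = b172a2
  after D2: wrote 8B at 0x1b = dfdd77f0b172a258
  after D3: wrote 2B at 0x1e = 1e66
  after D4: wrote 6B at 0x19 = 0c260970a51e
  after D5: wrote 4B at 0x0e = 260970a5
query mem[0x1b]=0x09, mem[0x0f]=0x09, mem[0x11]=0xa5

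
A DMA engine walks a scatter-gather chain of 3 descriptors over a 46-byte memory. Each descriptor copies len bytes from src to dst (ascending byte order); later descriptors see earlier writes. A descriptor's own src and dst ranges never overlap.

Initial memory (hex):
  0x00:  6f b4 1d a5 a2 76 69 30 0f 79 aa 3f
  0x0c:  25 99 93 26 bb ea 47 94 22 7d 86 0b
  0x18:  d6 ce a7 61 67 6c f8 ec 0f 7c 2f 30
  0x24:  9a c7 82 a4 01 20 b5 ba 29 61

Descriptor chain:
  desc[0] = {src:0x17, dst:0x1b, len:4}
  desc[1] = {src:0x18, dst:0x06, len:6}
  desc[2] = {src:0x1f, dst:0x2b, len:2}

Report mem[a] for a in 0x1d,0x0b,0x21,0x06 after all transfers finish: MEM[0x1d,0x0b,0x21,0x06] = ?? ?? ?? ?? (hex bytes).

MEM[0x1d,0x0b,0x21,0x06] = ce ce 7c d6

D0: mem[0x1b..0x1e] <- [0b d6 ce a7]
D1: mem[0x06..0x0b] <- [d6 ce a7 0b d6 ce]
D2: mem[0x2b..0x2c] <- [ec 0f]
query mem[0x1d]=0xce, mem[0x0b]=0xce, mem[0x21]=0x7c, mem[0x06]=0xd6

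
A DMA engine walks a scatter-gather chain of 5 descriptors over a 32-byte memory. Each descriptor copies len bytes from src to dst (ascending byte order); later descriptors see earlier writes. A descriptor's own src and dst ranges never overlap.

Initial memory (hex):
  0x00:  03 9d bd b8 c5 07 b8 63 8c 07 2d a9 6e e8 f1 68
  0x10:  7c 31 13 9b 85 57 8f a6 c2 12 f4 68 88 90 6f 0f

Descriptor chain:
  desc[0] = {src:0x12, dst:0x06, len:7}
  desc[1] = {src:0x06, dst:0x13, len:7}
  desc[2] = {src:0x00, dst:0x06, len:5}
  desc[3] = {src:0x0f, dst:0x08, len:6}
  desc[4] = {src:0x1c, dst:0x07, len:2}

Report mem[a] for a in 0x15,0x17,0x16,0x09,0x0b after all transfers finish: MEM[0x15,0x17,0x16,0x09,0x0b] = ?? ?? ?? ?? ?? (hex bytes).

MEM[0x15,0x17,0x16,0x09,0x0b] = 85 8f 57 7c 13

D0: mem[0x06..0x0c] <- [13 9b 85 57 8f a6 c2]
D1: mem[0x13..0x19] <- [13 9b 85 57 8f a6 c2]
D2: mem[0x06..0x0a] <- [03 9d bd b8 c5]
D3: mem[0x08..0x0d] <- [68 7c 31 13 13 9b]
D4: mem[0x07..0x08] <- [88 90]
query mem[0x15]=0x85, mem[0x17]=0x8f, mem[0x16]=0x57, mem[0x09]=0x7c, mem[0x0b]=0x13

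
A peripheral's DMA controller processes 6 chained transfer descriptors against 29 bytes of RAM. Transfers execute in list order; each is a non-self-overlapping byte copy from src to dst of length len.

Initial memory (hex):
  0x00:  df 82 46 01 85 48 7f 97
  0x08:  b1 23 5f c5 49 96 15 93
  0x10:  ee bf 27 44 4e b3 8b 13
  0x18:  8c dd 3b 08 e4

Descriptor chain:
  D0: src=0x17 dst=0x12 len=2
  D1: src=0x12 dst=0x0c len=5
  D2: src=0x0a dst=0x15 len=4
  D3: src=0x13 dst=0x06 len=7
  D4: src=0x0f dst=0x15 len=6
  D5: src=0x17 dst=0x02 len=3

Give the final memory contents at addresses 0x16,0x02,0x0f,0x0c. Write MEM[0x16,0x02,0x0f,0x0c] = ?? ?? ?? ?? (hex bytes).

[0] 0x17->0x12 len=2 : 13 8c
[1] 0x12->0x0c len=5 : 13 8c 4e b3 8b
[2] 0x0a->0x15 len=4 : 5f c5 13 8c
[3] 0x13->0x06 len=7 : 8c 4e 5f c5 13 8c dd
[4] 0x0f->0x15 len=6 : b3 8b bf 13 8c 4e
[5] 0x17->0x02 len=3 : bf 13 8c
query mem[0x16]=0x8b, mem[0x02]=0xbf, mem[0x0f]=0xb3, mem[0x0c]=0xdd

MEM[0x16,0x02,0x0f,0x0c] = 8b bf b3 dd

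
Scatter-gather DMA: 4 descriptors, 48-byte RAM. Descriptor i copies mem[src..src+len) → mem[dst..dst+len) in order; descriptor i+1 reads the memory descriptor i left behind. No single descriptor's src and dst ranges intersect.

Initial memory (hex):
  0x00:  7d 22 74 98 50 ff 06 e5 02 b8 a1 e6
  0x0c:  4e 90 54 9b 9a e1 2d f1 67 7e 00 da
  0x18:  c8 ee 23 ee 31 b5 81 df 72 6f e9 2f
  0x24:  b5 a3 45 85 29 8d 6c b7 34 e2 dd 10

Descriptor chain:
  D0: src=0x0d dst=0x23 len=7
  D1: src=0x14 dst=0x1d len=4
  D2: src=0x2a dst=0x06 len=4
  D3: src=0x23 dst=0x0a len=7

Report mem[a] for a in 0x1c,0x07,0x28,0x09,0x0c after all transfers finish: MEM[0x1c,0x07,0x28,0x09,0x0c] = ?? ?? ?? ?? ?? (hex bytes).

MEM[0x1c,0x07,0x28,0x09,0x0c] = 31 b7 2d e2 9b

[0] 0x0d->0x23 len=7 : 90 54 9b 9a e1 2d f1
[1] 0x14->0x1d len=4 : 67 7e 00 da
[2] 0x2a->0x06 len=4 : 6c b7 34 e2
[3] 0x23->0x0a len=7 : 90 54 9b 9a e1 2d f1
query mem[0x1c]=0x31, mem[0x07]=0xb7, mem[0x28]=0x2d, mem[0x09]=0xe2, mem[0x0c]=0x9b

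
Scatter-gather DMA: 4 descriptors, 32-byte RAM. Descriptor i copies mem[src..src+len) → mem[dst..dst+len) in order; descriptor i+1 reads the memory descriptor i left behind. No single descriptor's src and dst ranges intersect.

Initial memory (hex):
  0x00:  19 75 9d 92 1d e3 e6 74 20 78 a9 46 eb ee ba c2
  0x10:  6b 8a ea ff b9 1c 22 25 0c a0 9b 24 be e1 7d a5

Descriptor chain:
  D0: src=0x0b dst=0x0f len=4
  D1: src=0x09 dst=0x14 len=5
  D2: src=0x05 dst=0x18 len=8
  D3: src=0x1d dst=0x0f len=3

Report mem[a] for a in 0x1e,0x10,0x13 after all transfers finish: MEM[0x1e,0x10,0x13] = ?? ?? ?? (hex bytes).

D0: mem[0x0f..0x12] <- [46 eb ee ba]
D1: mem[0x14..0x18] <- [78 a9 46 eb ee]
D2: mem[0x18..0x1f] <- [e3 e6 74 20 78 a9 46 eb]
D3: mem[0x0f..0x11] <- [a9 46 eb]
query mem[0x1e]=0x46, mem[0x10]=0x46, mem[0x13]=0xff

MEM[0x1e,0x10,0x13] = 46 46 ff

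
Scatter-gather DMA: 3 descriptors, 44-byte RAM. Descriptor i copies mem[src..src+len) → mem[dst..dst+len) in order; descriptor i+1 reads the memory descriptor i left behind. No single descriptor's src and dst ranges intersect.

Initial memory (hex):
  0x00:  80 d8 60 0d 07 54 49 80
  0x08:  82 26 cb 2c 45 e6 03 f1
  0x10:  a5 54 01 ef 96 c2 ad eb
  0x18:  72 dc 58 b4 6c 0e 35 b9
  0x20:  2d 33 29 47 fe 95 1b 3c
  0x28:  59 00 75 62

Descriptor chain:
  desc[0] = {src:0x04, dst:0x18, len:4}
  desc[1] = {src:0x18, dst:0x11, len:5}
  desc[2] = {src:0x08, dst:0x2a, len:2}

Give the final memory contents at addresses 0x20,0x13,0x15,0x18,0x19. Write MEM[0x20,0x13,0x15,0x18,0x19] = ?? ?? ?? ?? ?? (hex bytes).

MEM[0x20,0x13,0x15,0x18,0x19] = 2d 49 6c 07 54

#0 dst[0x18+4] := {0x07,0x54,0x49,0x80}
#1 dst[0x11+5] := {0x07,0x54,0x49,0x80,0x6c}
#2 dst[0x2a+2] := {0x82,0x26}
query mem[0x20]=0x2d, mem[0x13]=0x49, mem[0x15]=0x6c, mem[0x18]=0x07, mem[0x19]=0x54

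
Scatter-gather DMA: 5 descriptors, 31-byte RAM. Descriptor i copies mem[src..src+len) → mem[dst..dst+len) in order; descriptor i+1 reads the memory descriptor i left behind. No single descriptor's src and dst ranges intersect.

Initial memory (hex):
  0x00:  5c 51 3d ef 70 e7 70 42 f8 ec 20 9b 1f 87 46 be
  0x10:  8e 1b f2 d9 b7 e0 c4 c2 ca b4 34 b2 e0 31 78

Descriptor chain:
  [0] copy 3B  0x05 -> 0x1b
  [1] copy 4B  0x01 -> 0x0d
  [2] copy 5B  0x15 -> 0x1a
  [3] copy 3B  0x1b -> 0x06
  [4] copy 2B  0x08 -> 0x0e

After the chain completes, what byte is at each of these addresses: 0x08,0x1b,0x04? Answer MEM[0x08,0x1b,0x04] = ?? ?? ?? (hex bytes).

MEM[0x08,0x1b,0x04] = ca c4 70

#0 dst[0x1b+3] := {0xe7,0x70,0x42}
#1 dst[0x0d+4] := {0x51,0x3d,0xef,0x70}
#2 dst[0x1a+5] := {0xe0,0xc4,0xc2,0xca,0xb4}
#3 dst[0x06+3] := {0xc4,0xc2,0xca}
#4 dst[0x0e+2] := {0xca,0xec}
query mem[0x08]=0xca, mem[0x1b]=0xc4, mem[0x04]=0x70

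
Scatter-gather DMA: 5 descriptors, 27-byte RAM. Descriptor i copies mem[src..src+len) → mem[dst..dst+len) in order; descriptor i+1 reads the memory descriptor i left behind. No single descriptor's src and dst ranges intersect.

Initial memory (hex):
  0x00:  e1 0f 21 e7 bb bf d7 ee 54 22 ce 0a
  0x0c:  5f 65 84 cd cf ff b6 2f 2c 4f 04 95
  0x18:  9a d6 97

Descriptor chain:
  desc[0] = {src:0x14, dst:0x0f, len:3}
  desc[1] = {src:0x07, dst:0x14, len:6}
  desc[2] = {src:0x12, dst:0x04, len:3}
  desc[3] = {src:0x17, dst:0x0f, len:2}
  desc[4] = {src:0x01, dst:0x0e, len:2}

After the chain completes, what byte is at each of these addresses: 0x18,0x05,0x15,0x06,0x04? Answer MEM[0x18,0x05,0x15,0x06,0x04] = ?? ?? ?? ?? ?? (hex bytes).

MEM[0x18,0x05,0x15,0x06,0x04] = 0a 2f 54 ee b6

[0] 0x14->0x0f len=3 : 2c 4f 04
[1] 0x07->0x14 len=6 : ee 54 22 ce 0a 5f
[2] 0x12->0x04 len=3 : b6 2f ee
[3] 0x17->0x0f len=2 : ce 0a
[4] 0x01->0x0e len=2 : 0f 21
query mem[0x18]=0x0a, mem[0x05]=0x2f, mem[0x15]=0x54, mem[0x06]=0xee, mem[0x04]=0xb6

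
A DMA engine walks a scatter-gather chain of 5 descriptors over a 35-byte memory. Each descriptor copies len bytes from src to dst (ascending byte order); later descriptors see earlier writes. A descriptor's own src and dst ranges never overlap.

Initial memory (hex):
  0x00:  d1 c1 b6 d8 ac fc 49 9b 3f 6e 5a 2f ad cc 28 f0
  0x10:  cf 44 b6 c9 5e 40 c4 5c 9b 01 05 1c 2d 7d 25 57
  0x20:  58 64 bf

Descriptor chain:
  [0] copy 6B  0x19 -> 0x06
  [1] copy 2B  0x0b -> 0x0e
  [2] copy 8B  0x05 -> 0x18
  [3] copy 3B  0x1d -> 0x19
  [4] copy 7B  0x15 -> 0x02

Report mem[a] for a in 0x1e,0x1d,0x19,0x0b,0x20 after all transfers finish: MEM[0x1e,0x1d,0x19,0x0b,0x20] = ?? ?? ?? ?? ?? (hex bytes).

D0: mem[0x06..0x0b] <- [01 05 1c 2d 7d 25]
D1: mem[0x0e..0x0f] <- [25 ad]
D2: mem[0x18..0x1f] <- [fc 01 05 1c 2d 7d 25 ad]
D3: mem[0x19..0x1b] <- [7d 25 ad]
D4: mem[0x02..0x08] <- [40 c4 5c fc 7d 25 ad]
query mem[0x1e]=0x25, mem[0x1d]=0x7d, mem[0x19]=0x7d, mem[0x0b]=0x25, mem[0x20]=0x58

MEM[0x1e,0x1d,0x19,0x0b,0x20] = 25 7d 7d 25 58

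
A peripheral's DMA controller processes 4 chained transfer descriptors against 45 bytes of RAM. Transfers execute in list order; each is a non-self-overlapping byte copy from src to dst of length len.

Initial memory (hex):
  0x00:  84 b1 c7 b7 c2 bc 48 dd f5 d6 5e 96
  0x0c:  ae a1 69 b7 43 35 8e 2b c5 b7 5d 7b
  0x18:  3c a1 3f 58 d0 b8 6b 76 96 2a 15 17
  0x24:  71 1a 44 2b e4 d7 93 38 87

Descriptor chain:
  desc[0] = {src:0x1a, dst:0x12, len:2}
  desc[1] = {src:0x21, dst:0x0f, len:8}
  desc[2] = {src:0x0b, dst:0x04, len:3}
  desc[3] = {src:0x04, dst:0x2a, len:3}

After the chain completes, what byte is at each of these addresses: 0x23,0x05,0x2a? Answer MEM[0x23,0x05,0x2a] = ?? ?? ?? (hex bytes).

D0: mem[0x12..0x13] <- [3f 58]
D1: mem[0x0f..0x16] <- [2a 15 17 71 1a 44 2b e4]
D2: mem[0x04..0x06] <- [96 ae a1]
D3: mem[0x2a..0x2c] <- [96 ae a1]
query mem[0x23]=0x17, mem[0x05]=0xae, mem[0x2a]=0x96

MEM[0x23,0x05,0x2a] = 17 ae 96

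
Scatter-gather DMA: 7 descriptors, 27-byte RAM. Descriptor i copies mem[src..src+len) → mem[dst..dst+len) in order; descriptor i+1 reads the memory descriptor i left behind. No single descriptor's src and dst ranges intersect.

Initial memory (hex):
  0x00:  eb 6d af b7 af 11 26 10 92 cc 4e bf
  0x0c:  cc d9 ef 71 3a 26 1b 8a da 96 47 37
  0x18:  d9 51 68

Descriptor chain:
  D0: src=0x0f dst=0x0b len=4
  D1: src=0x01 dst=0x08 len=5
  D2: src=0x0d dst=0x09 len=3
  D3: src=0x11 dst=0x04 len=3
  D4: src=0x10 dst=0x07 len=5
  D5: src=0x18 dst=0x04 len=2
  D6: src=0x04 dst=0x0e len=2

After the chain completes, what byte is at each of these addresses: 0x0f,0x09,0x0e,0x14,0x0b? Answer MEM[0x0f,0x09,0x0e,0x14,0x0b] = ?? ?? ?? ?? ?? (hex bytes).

MEM[0x0f,0x09,0x0e,0x14,0x0b] = 51 1b d9 da da

[0] 0x0f->0x0b len=4 : 71 3a 26 1b
[1] 0x01->0x08 len=5 : 6d af b7 af 11
[2] 0x0d->0x09 len=3 : 26 1b 71
[3] 0x11->0x04 len=3 : 26 1b 8a
[4] 0x10->0x07 len=5 : 3a 26 1b 8a da
[5] 0x18->0x04 len=2 : d9 51
[6] 0x04->0x0e len=2 : d9 51
query mem[0x0f]=0x51, mem[0x09]=0x1b, mem[0x0e]=0xd9, mem[0x14]=0xda, mem[0x0b]=0xda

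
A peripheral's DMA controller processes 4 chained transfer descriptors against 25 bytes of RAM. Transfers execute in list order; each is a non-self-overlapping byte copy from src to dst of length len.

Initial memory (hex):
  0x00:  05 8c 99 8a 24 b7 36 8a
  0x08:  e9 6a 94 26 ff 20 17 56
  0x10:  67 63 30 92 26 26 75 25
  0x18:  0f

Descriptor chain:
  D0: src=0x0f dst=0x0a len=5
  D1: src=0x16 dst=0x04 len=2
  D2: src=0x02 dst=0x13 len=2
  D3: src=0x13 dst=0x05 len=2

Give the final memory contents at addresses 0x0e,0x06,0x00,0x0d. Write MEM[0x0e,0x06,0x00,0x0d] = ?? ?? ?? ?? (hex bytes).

MEM[0x0e,0x06,0x00,0x0d] = 92 8a 05 30

D0: mem[0x0a..0x0e] <- [56 67 63 30 92]
D1: mem[0x04..0x05] <- [75 25]
D2: mem[0x13..0x14] <- [99 8a]
D3: mem[0x05..0x06] <- [99 8a]
query mem[0x0e]=0x92, mem[0x06]=0x8a, mem[0x00]=0x05, mem[0x0d]=0x30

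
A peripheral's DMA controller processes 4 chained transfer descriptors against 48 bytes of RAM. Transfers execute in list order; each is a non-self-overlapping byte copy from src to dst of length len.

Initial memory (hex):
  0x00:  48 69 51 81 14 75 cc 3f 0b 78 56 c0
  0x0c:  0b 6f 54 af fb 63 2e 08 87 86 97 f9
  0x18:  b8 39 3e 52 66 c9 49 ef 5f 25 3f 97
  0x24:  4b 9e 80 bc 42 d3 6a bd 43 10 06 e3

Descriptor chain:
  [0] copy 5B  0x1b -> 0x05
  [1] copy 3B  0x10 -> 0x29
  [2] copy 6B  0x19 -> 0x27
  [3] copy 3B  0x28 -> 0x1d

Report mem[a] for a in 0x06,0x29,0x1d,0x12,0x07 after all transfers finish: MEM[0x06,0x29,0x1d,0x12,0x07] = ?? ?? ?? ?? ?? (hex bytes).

#0 dst[0x05+5] := {0x52,0x66,0xc9,0x49,0xef}
#1 dst[0x29+3] := {0xfb,0x63,0x2e}
#2 dst[0x27+6] := {0x39,0x3e,0x52,0x66,0xc9,0x49}
#3 dst[0x1d+3] := {0x3e,0x52,0x66}
query mem[0x06]=0x66, mem[0x29]=0x52, mem[0x1d]=0x3e, mem[0x12]=0x2e, mem[0x07]=0xc9

MEM[0x06,0x29,0x1d,0x12,0x07] = 66 52 3e 2e c9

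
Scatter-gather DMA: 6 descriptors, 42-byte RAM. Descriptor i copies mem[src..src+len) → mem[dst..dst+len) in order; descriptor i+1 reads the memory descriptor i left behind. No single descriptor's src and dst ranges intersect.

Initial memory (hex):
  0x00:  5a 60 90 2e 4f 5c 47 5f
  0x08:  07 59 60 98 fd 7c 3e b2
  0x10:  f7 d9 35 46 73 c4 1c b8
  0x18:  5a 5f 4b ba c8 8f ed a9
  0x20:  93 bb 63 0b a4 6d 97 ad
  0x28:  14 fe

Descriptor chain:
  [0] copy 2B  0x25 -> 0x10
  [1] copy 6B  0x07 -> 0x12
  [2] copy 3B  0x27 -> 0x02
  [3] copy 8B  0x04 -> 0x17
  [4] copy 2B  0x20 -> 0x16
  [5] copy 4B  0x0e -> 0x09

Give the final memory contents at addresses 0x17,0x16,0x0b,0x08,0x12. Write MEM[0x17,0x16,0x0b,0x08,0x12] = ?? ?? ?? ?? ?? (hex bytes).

  after D0: wrote 2B at 0x10 = 6d97
  after D1: wrote 6B at 0x12 = 5f07596098fd
  after D2: wrote 3B at 0x02 = ad14fe
  after D3: wrote 8B at 0x17 = fe5c475f07596098
  after D4: wrote 2B at 0x16 = 93bb
  after D5: wrote 4B at 0x09 = 3eb26d97
query mem[0x17]=0xbb, mem[0x16]=0x93, mem[0x0b]=0x6d, mem[0x08]=0x07, mem[0x12]=0x5f

MEM[0x17,0x16,0x0b,0x08,0x12] = bb 93 6d 07 5f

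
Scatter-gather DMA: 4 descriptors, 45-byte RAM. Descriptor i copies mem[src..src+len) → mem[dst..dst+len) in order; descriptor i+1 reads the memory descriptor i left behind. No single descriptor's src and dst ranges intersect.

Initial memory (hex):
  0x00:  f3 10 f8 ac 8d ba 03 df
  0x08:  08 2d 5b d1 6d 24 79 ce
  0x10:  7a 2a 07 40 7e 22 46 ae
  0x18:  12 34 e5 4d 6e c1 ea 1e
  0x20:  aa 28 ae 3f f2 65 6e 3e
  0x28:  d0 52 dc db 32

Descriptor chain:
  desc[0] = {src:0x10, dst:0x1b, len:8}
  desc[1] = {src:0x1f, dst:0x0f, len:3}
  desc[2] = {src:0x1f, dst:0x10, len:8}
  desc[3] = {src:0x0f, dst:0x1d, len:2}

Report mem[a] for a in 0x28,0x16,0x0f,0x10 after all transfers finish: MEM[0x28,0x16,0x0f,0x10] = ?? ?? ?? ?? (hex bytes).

MEM[0x28,0x16,0x0f,0x10] = d0 65 7e 7e

[0] 0x10->0x1b len=8 : 7a 2a 07 40 7e 22 46 ae
[1] 0x1f->0x0f len=3 : 7e 22 46
[2] 0x1f->0x10 len=8 : 7e 22 46 ae 3f f2 65 6e
[3] 0x0f->0x1d len=2 : 7e 7e
query mem[0x28]=0xd0, mem[0x16]=0x65, mem[0x0f]=0x7e, mem[0x10]=0x7e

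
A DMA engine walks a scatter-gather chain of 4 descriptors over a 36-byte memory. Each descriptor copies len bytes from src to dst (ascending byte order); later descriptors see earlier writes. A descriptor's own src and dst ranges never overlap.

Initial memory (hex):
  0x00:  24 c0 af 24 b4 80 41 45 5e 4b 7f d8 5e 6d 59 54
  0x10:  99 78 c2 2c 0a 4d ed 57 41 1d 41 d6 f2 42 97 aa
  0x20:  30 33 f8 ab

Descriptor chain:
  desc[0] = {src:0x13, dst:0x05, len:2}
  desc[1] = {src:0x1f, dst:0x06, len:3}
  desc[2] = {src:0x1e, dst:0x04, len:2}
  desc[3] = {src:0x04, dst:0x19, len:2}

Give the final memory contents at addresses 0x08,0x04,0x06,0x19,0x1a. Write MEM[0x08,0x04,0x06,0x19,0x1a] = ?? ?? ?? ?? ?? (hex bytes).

#0 dst[0x05+2] := {0x2c,0x0a}
#1 dst[0x06+3] := {0xaa,0x30,0x33}
#2 dst[0x04+2] := {0x97,0xaa}
#3 dst[0x19+2] := {0x97,0xaa}
query mem[0x08]=0x33, mem[0x04]=0x97, mem[0x06]=0xaa, mem[0x19]=0x97, mem[0x1a]=0xaa

MEM[0x08,0x04,0x06,0x19,0x1a] = 33 97 aa 97 aa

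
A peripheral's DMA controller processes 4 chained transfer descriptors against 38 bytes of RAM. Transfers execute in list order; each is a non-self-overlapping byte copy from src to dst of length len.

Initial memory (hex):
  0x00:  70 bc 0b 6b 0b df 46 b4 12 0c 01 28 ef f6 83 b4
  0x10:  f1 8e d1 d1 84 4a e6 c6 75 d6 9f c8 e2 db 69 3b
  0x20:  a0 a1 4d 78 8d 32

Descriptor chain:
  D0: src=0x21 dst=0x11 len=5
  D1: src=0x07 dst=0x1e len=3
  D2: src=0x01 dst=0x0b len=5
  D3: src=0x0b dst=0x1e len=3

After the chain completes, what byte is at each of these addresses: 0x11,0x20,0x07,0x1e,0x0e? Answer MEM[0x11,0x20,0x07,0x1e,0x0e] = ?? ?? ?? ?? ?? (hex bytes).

[0] 0x21->0x11 len=5 : a1 4d 78 8d 32
[1] 0x07->0x1e len=3 : b4 12 0c
[2] 0x01->0x0b len=5 : bc 0b 6b 0b df
[3] 0x0b->0x1e len=3 : bc 0b 6b
query mem[0x11]=0xa1, mem[0x20]=0x6b, mem[0x07]=0xb4, mem[0x1e]=0xbc, mem[0x0e]=0x0b

MEM[0x11,0x20,0x07,0x1e,0x0e] = a1 6b b4 bc 0b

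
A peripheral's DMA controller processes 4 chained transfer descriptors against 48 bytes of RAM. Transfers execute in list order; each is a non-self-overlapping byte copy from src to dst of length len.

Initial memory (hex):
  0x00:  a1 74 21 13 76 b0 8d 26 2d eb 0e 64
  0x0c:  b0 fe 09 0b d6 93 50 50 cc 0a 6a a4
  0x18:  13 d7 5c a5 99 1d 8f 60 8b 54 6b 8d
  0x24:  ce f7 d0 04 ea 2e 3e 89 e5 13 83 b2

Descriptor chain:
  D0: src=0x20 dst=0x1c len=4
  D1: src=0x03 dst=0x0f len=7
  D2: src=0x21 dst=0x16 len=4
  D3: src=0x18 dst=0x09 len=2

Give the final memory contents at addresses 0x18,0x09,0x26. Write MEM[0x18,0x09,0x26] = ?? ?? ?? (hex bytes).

MEM[0x18,0x09,0x26] = 8d 8d d0

[0] 0x20->0x1c len=4 : 8b 54 6b 8d
[1] 0x03->0x0f len=7 : 13 76 b0 8d 26 2d eb
[2] 0x21->0x16 len=4 : 54 6b 8d ce
[3] 0x18->0x09 len=2 : 8d ce
query mem[0x18]=0x8d, mem[0x09]=0x8d, mem[0x26]=0xd0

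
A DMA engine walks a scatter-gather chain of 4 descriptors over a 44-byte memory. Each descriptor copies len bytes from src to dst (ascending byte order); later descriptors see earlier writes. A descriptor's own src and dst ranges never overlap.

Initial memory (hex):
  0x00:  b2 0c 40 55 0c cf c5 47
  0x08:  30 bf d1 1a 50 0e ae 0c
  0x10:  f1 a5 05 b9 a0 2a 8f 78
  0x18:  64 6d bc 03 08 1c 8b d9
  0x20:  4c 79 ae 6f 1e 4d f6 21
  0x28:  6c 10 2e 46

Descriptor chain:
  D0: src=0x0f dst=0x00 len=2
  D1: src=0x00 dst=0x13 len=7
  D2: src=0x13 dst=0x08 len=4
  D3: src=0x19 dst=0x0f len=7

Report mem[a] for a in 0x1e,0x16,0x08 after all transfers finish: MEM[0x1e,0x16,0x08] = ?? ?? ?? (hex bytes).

D0: mem[0x00..0x01] <- [0c f1]
D1: mem[0x13..0x19] <- [0c f1 40 55 0c cf c5]
D2: mem[0x08..0x0b] <- [0c f1 40 55]
D3: mem[0x0f..0x15] <- [c5 bc 03 08 1c 8b d9]
query mem[0x1e]=0x8b, mem[0x16]=0x55, mem[0x08]=0x0c

MEM[0x1e,0x16,0x08] = 8b 55 0c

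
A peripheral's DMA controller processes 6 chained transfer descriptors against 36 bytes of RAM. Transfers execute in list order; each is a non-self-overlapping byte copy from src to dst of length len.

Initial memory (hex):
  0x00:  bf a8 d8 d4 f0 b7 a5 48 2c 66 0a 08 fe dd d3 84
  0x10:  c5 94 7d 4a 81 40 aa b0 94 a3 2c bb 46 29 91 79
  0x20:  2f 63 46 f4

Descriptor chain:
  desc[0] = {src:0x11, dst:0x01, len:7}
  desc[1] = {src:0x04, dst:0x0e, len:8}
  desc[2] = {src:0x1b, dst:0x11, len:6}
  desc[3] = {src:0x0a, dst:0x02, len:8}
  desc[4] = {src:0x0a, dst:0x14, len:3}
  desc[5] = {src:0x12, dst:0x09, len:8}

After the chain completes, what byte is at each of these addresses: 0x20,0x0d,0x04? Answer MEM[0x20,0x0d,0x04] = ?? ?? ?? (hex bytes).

#0 dst[0x01+7] := {0x94,0x7d,0x4a,0x81,0x40,0xaa,0xb0}
#1 dst[0x0e+8] := {0x81,0x40,0xaa,0xb0,0x2c,0x66,0x0a,0x08}
#2 dst[0x11+6] := {0xbb,0x46,0x29,0x91,0x79,0x2f}
#3 dst[0x02+8] := {0x0a,0x08,0xfe,0xdd,0x81,0x40,0xaa,0xbb}
#4 dst[0x14+3] := {0x0a,0x08,0xfe}
#5 dst[0x09+8] := {0x46,0x29,0x0a,0x08,0xfe,0xb0,0x94,0xa3}
query mem[0x20]=0x2f, mem[0x0d]=0xfe, mem[0x04]=0xfe

MEM[0x20,0x0d,0x04] = 2f fe fe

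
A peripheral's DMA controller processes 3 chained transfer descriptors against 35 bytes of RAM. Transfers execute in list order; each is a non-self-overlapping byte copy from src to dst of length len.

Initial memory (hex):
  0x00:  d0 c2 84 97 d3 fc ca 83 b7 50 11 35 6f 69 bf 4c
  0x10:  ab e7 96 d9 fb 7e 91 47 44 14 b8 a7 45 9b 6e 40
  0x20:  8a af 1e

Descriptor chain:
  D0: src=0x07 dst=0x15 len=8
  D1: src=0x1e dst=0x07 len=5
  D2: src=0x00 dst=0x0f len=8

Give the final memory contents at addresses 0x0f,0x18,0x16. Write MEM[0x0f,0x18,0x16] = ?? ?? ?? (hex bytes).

MEM[0x0f,0x18,0x16] = d0 11 6e

D0: mem[0x15..0x1c] <- [83 b7 50 11 35 6f 69 bf]
D1: mem[0x07..0x0b] <- [6e 40 8a af 1e]
D2: mem[0x0f..0x16] <- [d0 c2 84 97 d3 fc ca 6e]
query mem[0x0f]=0xd0, mem[0x18]=0x11, mem[0x16]=0x6e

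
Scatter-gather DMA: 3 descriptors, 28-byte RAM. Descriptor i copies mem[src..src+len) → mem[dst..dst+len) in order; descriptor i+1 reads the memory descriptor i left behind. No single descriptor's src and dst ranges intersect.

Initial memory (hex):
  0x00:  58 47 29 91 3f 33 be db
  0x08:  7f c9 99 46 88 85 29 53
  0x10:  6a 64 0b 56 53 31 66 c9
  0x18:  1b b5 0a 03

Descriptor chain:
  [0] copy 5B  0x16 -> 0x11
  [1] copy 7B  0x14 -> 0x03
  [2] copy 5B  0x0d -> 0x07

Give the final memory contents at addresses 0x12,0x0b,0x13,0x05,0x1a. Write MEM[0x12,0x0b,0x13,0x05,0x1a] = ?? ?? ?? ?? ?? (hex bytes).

#0 dst[0x11+5] := {0x66,0xc9,0x1b,0xb5,0x0a}
#1 dst[0x03+7] := {0xb5,0x0a,0x66,0xc9,0x1b,0xb5,0x0a}
#2 dst[0x07+5] := {0x85,0x29,0x53,0x6a,0x66}
query mem[0x12]=0xc9, mem[0x0b]=0x66, mem[0x13]=0x1b, mem[0x05]=0x66, mem[0x1a]=0x0a

MEM[0x12,0x0b,0x13,0x05,0x1a] = c9 66 1b 66 0a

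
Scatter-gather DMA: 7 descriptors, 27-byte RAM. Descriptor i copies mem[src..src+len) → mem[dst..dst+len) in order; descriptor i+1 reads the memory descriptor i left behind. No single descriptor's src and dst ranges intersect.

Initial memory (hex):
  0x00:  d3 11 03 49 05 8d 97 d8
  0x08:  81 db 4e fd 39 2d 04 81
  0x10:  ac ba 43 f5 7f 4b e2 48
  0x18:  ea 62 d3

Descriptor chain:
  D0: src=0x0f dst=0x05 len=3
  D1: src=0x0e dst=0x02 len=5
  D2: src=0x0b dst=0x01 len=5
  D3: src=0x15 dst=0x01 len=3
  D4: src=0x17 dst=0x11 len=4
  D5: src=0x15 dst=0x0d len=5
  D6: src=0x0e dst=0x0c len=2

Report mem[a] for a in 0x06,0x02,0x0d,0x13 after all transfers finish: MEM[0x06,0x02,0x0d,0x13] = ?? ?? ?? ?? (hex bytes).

MEM[0x06,0x02,0x0d,0x13] = 43 e2 48 62

  after D0: wrote 3B at 0x05 = 81acba
  after D1: wrote 5B at 0x02 = 0481acba43
  after D2: wrote 5B at 0x01 = fd392d0481
  after D3: wrote 3B at 0x01 = 4be248
  after D4: wrote 4B at 0x11 = 48ea62d3
  after D5: wrote 5B at 0x0d = 4be248ea62
  after D6: wrote 2B at 0x0c = e248
query mem[0x06]=0x43, mem[0x02]=0xe2, mem[0x0d]=0x48, mem[0x13]=0x62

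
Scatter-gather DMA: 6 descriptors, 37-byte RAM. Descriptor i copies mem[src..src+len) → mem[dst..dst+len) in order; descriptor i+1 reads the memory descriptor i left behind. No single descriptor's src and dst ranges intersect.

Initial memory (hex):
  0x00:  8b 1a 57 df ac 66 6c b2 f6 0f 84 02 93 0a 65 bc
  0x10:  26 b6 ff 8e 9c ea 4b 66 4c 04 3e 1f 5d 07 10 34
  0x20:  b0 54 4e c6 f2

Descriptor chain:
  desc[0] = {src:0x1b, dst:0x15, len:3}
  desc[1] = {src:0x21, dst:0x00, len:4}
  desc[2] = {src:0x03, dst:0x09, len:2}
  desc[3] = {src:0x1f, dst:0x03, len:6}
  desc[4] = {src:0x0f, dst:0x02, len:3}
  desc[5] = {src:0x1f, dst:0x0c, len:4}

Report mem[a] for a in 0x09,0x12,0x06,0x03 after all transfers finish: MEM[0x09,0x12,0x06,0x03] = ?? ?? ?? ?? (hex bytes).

#0 dst[0x15+3] := {0x1f,0x5d,0x07}
#1 dst[0x00+4] := {0x54,0x4e,0xc6,0xf2}
#2 dst[0x09+2] := {0xf2,0xac}
#3 dst[0x03+6] := {0x34,0xb0,0x54,0x4e,0xc6,0xf2}
#4 dst[0x02+3] := {0xbc,0x26,0xb6}
#5 dst[0x0c+4] := {0x34,0xb0,0x54,0x4e}
query mem[0x09]=0xf2, mem[0x12]=0xff, mem[0x06]=0x4e, mem[0x03]=0x26

MEM[0x09,0x12,0x06,0x03] = f2 ff 4e 26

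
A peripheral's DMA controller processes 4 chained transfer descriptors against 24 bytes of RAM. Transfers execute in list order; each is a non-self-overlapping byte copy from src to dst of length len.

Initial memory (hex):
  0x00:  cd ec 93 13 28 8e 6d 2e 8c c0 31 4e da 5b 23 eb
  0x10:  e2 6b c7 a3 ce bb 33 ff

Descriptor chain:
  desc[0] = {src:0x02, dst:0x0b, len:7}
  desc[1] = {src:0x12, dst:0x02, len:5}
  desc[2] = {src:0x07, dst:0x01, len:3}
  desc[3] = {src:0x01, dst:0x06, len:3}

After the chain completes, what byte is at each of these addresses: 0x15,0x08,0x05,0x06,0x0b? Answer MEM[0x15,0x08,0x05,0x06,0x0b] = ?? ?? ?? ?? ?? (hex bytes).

[0] 0x02->0x0b len=7 : 93 13 28 8e 6d 2e 8c
[1] 0x12->0x02 len=5 : c7 a3 ce bb 33
[2] 0x07->0x01 len=3 : 2e 8c c0
[3] 0x01->0x06 len=3 : 2e 8c c0
query mem[0x15]=0xbb, mem[0x08]=0xc0, mem[0x05]=0xbb, mem[0x06]=0x2e, mem[0x0b]=0x93

MEM[0x15,0x08,0x05,0x06,0x0b] = bb c0 bb 2e 93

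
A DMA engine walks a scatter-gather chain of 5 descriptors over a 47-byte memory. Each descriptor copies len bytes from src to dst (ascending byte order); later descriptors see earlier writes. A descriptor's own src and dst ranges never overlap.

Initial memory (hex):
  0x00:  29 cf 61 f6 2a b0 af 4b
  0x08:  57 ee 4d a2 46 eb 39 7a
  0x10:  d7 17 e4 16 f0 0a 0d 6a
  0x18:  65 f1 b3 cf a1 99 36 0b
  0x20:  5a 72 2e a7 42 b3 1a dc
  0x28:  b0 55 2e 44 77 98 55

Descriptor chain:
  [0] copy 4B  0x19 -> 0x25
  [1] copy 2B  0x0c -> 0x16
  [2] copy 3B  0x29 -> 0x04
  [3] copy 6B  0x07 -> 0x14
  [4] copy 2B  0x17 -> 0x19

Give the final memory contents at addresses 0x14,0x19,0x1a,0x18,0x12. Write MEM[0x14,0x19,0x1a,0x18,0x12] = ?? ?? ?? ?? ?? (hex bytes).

MEM[0x14,0x19,0x1a,0x18,0x12] = 4b 4d a2 a2 e4

D0: mem[0x25..0x28] <- [f1 b3 cf a1]
D1: mem[0x16..0x17] <- [46 eb]
D2: mem[0x04..0x06] <- [55 2e 44]
D3: mem[0x14..0x19] <- [4b 57 ee 4d a2 46]
D4: mem[0x19..0x1a] <- [4d a2]
query mem[0x14]=0x4b, mem[0x19]=0x4d, mem[0x1a]=0xa2, mem[0x18]=0xa2, mem[0x12]=0xe4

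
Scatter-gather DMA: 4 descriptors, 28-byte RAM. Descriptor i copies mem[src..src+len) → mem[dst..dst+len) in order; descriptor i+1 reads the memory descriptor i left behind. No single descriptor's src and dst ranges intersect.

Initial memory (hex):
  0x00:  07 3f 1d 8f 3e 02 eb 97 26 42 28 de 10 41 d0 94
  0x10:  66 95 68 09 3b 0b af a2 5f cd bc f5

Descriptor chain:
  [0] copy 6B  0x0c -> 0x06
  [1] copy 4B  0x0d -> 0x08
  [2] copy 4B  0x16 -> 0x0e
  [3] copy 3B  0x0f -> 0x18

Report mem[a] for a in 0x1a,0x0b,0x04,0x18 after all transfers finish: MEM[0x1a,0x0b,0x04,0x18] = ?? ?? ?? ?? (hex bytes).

#0 dst[0x06+6] := {0x10,0x41,0xd0,0x94,0x66,0x95}
#1 dst[0x08+4] := {0x41,0xd0,0x94,0x66}
#2 dst[0x0e+4] := {0xaf,0xa2,0x5f,0xcd}
#3 dst[0x18+3] := {0xa2,0x5f,0xcd}
query mem[0x1a]=0xcd, mem[0x0b]=0x66, mem[0x04]=0x3e, mem[0x18]=0xa2

MEM[0x1a,0x0b,0x04,0x18] = cd 66 3e a2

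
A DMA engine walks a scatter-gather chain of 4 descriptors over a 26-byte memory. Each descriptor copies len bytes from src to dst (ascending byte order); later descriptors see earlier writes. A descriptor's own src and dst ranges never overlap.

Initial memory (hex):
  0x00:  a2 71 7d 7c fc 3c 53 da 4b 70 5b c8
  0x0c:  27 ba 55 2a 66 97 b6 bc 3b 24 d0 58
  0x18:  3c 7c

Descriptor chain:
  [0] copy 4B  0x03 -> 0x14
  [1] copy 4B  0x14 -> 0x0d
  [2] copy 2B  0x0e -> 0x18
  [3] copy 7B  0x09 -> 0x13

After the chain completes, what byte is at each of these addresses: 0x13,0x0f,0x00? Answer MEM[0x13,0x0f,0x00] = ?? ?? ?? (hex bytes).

[0] 0x03->0x14 len=4 : 7c fc 3c 53
[1] 0x14->0x0d len=4 : 7c fc 3c 53
[2] 0x0e->0x18 len=2 : fc 3c
[3] 0x09->0x13 len=7 : 70 5b c8 27 7c fc 3c
query mem[0x13]=0x70, mem[0x0f]=0x3c, mem[0x00]=0xa2

MEM[0x13,0x0f,0x00] = 70 3c a2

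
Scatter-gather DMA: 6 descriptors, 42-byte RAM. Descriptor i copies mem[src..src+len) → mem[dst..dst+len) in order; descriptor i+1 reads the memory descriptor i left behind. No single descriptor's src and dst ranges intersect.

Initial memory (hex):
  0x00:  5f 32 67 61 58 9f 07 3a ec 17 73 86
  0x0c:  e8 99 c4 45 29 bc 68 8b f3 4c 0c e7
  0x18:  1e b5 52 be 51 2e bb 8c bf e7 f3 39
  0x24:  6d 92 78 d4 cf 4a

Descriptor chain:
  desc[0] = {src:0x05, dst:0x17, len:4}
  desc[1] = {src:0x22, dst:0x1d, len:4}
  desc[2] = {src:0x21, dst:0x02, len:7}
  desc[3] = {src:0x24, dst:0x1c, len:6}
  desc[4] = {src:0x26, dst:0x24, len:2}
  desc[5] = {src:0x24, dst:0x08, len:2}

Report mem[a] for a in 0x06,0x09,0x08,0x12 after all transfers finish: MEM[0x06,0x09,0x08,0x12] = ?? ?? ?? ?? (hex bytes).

D0: mem[0x17..0x1a] <- [9f 07 3a ec]
D1: mem[0x1d..0x20] <- [f3 39 6d 92]
D2: mem[0x02..0x08] <- [e7 f3 39 6d 92 78 d4]
D3: mem[0x1c..0x21] <- [6d 92 78 d4 cf 4a]
D4: mem[0x24..0x25] <- [78 d4]
D5: mem[0x08..0x09] <- [78 d4]
query mem[0x06]=0x92, mem[0x09]=0xd4, mem[0x08]=0x78, mem[0x12]=0x68

MEM[0x06,0x09,0x08,0x12] = 92 d4 78 68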